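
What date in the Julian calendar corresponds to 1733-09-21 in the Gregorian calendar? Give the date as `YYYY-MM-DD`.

1733-09-10

At this point the Julian calendar is 11 days behind the Gregorian.
21 September 1733 Gregorian − 11 days → 10 September 1733 Julian.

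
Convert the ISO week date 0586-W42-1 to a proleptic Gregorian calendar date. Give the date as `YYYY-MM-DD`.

ISO week 1 of 586 is the week containing the first Thursday of 586.
Week 42, day 1 (Monday) lands on 0586-10-16.

0586-10-16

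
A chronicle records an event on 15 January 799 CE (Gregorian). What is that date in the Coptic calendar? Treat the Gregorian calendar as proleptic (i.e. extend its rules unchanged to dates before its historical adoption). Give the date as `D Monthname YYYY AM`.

Both dates share Julian Day Number 2012903; in the Coptic calendar that is 16 Tobi 515 AM.

16 Tobi 515 AM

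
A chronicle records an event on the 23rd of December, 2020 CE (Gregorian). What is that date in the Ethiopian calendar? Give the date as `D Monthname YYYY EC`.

Julian Day Number of the source date = 2459207.
Converting JDN 2459207 to the Ethiopian calendar gives 14 Tahsas 2013 EC.

14 Tahsas 2013 EC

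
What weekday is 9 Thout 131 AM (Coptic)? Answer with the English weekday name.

Sunday

In the proleptic Gregorian calendar this is 7 September 414 (JDN 1872520).
1872520 ≡ 6 (mod 7); counting from Monday = 0 gives Sunday.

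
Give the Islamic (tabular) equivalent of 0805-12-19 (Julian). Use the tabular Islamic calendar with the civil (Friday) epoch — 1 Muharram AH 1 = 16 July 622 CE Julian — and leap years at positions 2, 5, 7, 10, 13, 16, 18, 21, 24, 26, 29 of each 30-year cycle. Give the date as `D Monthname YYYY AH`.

Both dates share Julian Day Number 2015437; in the tabular Islamic calendar that is 23 Muharram 190 AH.

23 Muharram 190 AH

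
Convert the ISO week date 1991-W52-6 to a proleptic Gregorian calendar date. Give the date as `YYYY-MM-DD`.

ISO week 1 of 1991 is the week containing the first Thursday of 1991.
Week 52, day 6 (Saturday) lands on 1991-12-28.

1991-12-28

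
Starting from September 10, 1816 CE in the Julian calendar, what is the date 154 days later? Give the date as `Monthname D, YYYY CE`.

JDN of September 10, 1816 CE = 2384605.
2384605 + 154 = 2384759.
JDN 2384759 in the Julian calendar is February 11, 1817 CE.

February 11, 1817 CE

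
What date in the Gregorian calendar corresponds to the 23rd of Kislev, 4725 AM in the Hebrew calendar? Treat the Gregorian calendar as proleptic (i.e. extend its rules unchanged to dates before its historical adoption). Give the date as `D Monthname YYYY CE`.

6 December 964 CE

Julian Day Number of the source date = 2073494.
Converting JDN 2073494 to the Gregorian calendar gives 6 December 964 CE.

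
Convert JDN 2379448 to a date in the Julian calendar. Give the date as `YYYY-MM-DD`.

The Gregorian equivalent of JDN 2379448 is 10 August 1802.
In the Julian calendar that day is 1802-07-29.

1802-07-29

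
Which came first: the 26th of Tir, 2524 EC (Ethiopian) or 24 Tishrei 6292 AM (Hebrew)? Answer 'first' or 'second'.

Converting both to JDN: 2645892 vs 2645767; the smaller is the second.

second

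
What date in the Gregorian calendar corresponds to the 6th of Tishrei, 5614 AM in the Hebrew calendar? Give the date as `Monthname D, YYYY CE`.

Julian Day Number of the source date = 2398135.
Converting JDN 2398135 to the Gregorian calendar gives 8 October 1853 CE.

October 8, 1853 CE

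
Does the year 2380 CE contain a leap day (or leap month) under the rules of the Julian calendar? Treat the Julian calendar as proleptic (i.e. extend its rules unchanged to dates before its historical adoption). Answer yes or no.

yes

2380 mod 4 = 0, so it is a leap year in the Julian calendar.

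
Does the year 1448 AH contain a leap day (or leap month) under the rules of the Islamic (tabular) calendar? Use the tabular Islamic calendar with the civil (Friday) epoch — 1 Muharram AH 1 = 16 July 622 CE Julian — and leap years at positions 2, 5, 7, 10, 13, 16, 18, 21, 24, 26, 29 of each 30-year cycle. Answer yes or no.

no

Year 1448 AH is year 8 of its 30-year cycle; leap positions are 2, 5, 7, 10, 13, 16, 18, 21, 24, 26, 29, so it is a common year (354 days).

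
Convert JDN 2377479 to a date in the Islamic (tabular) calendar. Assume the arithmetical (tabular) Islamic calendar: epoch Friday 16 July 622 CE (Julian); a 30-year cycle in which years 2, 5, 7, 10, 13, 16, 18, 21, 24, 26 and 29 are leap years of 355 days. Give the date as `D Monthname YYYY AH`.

20 Ramadan 1211 AH

The Gregorian equivalent of JDN 2377479 is 19 March 1797.
In the tabular Islamic calendar that day is 20 Ramadan 1211 AH.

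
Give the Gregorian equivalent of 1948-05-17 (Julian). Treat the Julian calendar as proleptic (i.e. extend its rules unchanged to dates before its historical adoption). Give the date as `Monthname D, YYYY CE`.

For dates in this range the Gregorian date is 13 days ahead of the Julian.
17 May 1948 Julian + 13 days → 30 May 1948 Gregorian.

May 30, 1948 CE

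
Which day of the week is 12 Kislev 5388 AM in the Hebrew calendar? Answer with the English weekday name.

In the Gregorian calendar this is 20 November 1627 (JDN 2315633).
2315633 ≡ 5 (mod 7); counting from Monday = 0 gives Saturday.

Saturday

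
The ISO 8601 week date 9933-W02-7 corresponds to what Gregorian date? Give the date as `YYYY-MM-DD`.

9933-01-15

ISO week 1 of 9933 is the week containing the first Thursday of 9933.
Week 2, day 7 (Sunday) lands on 9933-01-15.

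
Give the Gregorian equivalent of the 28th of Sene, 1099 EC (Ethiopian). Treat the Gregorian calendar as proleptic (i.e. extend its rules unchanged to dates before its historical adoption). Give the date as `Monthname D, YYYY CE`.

Both dates share Julian Day Number 2125562; in the Gregorian calendar that is 29 June 1107 CE.

June 29, 1107 CE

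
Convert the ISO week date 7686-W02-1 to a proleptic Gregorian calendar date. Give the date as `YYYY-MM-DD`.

ISO week 1 of 7686 is the week containing the first Thursday of 7686.
Week 2, day 1 (Monday) lands on 7686-01-07.

7686-01-07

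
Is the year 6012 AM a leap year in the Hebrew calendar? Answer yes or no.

yes

Hebrew year 6012 is year 8 of its 19-year Metonic cycle; leap years are at positions 3, 6, 8, 11, 14, 17, 19, so it is a leap year (13 months).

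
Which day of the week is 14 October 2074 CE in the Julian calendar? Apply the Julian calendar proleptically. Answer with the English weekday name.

Saturday

In the Gregorian calendar this is 27 October 2074 (JDN 2478873).
Since JDN mod 7 = 5 (0 = Monday), the day is Saturday.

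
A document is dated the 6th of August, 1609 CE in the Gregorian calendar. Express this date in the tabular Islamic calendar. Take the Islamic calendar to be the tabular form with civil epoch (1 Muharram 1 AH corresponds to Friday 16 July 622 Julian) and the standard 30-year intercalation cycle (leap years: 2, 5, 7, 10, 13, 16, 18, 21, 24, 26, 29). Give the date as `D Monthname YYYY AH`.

Julian Day Number of the source date = 2308953.
Converting JDN 2308953 to the tabular Islamic calendar gives 5 Jumada al-Awwal 1018 AH.

5 Jumada al-Awwal 1018 AH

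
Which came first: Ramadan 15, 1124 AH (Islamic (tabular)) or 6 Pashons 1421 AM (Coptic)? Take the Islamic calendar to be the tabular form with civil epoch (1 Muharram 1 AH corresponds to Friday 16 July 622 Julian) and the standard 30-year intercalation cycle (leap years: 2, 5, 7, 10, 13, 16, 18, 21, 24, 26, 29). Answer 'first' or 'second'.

second

The two dates have Julian Day Numbers 2346644 and 2343930 respectively.
Since 2343930 < 2346644, the second date comes first.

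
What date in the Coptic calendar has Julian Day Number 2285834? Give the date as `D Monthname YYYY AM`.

15 Parmouti 1262 AM

The proleptic Gregorian equivalent of JDN 2285834 is 20 April 1546.
In the Coptic calendar that day is 15 Parmouti 1262 AM.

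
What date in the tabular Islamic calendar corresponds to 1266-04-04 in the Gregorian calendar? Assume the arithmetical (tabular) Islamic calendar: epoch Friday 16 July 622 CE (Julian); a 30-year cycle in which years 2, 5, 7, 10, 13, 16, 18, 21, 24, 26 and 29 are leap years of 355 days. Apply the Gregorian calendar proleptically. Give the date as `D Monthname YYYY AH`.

Julian Day Number of the source date = 2183551.
Converting JDN 2183551 to the tabular Islamic calendar gives 19 Jumada al-Thani 664 AH.

19 Jumada al-Thani 664 AH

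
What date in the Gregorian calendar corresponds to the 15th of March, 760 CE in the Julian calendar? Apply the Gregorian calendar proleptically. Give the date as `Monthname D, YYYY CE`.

March 19, 760 CE

The Julian–Gregorian offset here is 4 days (Julian trailing).
15 March 760 Julian + 4 days → 19 March 760 Gregorian.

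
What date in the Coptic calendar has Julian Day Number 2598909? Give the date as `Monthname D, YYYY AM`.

The Gregorian equivalent of JDN 2598909 is 21 June 2403.
In the Coptic calendar that day is Paoni 11, 2119 AM.

Paoni 11, 2119 AM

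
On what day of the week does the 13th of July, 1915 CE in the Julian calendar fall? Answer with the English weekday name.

Monday

In the Gregorian calendar this is 26 July 1915 (JDN 2420705).
2420705 ≡ 0 (mod 7); counting from Monday = 0 gives Monday.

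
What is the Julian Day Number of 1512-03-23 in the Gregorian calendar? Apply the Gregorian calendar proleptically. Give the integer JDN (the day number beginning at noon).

2273388

JDN 2299161 is 15 October 1582 CE (Gregorian); the target day is −25773 days from there, so JDN = 2273388.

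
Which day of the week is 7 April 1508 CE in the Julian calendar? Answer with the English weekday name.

Equivalently 17 April 1508 Gregorian, JDN 2271952.
JDN 2271952 mod 7 = 4, and JDN 0 was a Monday, so this is a Friday.

Friday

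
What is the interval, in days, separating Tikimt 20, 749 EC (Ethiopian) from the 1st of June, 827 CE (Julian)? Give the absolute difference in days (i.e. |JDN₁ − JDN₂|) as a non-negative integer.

25794

JDN of the first date = 1997477.
JDN of the second date = 2023271.
|2023271 − 1997477| = 25794.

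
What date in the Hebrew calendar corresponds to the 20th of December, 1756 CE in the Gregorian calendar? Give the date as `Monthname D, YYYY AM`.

Both dates share Julian Day Number 2362780; in the Hebrew calendar that is 27 Kislev 5517 AM.

Kislev 27, 5517 AM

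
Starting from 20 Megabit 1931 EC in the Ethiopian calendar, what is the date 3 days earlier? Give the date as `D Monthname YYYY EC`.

17 Megabit 1931 EC

Counting 3 days back from JDN 2429352 reaches JDN 2429349, which is 17 Megabit 1931 EC.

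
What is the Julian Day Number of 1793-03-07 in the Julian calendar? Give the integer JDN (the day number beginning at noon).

In the Gregorian calendar the same day is 18 March 1793.
JDN 2400001 is 17 November 1858 CE (Gregorian), MJD 0; the target day is −23984 days from there, so JDN = 2376017.

2376017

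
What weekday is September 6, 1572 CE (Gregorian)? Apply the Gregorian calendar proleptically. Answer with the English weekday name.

Wednesday

JDN 2295470 mod 7 = 2, and JDN 0 was a Monday, so this is a Wednesday.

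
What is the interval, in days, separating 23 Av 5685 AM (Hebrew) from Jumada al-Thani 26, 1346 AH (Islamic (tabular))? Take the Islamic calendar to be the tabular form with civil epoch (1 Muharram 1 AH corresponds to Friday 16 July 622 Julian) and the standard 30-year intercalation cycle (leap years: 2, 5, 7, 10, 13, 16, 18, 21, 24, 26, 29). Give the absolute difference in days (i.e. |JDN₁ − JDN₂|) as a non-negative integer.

860

JDN of the first date = 2424376.
JDN of the second date = 2425236.
|2425236 − 2424376| = 860.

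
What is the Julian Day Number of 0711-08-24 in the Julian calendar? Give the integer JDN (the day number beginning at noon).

In the proleptic Gregorian calendar the same day is 28 August 711.
JDN 2451545 is 1 January 2000 CE (Gregorian); the target day is −470559 days from there, so JDN = 1980986.

1980986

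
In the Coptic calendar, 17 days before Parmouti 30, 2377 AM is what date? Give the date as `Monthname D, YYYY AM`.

Parmouti 13, 2377 AM

The starting date is JDN 2693103; 2693103 − 17 = 2693086.
JDN 2693086 corresponds to Parmouti 13, 2377 AM.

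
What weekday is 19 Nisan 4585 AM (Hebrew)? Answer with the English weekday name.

In the proleptic Gregorian calendar this is 14 April 825 (JDN 2022489).
2022489 ≡ 0 (mod 7); counting from Monday = 0 gives Monday.

Monday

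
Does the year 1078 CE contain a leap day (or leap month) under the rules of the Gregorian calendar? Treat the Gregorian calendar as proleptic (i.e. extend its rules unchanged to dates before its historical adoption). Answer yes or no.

no

1078 is not divisible by 4, so it is a common year.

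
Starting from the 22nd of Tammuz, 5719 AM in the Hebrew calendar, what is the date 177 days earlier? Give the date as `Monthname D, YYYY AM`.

JDN of the 22nd of Tammuz, 5719 AM = 2436778.
2436778 − 177 = 2436601.
JDN 2436601 in the Hebrew calendar is Shevat 23, 5719 AM.

Shevat 23, 5719 AM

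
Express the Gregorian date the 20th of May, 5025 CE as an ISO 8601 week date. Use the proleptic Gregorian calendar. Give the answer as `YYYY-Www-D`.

5025-W20-5

The weekday is Friday (ISO weekday 5).
That Friday belongs to ISO week 20 of ISO year 5025.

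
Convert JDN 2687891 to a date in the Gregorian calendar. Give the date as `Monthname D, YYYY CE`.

February 4, 2647 CE

Counting from JDN 2299161 = 15 Oct 1582 gives an offset of 388730 days.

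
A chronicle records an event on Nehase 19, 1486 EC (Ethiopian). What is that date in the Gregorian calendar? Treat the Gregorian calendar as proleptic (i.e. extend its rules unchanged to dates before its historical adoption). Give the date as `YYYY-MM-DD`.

1494-08-21

Both dates share Julian Day Number 2266965; in the Gregorian calendar that is 21 August 1494 CE.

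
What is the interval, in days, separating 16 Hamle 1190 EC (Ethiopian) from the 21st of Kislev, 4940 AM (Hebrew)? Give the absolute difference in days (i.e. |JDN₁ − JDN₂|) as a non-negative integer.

JDN of the first date = 2158818.
JDN of the second date = 2152013.
|2152013 − 2158818| = 6805.

6805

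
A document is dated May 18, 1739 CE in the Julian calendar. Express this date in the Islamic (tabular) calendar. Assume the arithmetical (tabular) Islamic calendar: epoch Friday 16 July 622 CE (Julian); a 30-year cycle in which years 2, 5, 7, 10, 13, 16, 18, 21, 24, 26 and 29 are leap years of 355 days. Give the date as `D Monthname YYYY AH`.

20 Safar 1152 AH

Both dates share Julian Day Number 2356365; in the tabular Islamic calendar that is 20 Safar 1152 AH.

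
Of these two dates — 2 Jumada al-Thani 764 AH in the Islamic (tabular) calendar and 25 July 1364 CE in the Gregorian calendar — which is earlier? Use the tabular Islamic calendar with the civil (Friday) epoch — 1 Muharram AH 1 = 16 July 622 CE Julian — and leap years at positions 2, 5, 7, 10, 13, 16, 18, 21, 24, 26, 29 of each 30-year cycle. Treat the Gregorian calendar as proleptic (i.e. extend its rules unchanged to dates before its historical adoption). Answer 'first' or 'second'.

first

The two dates have Julian Day Numbers 2218971 and 2219457 respectively.
Since 2218971 < 2219457, the first date comes first.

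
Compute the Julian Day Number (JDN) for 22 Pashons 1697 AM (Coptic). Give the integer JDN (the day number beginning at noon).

2444755

Equivalently 30 May 1981 (Gregorian).
JDN 2299161 is 15 October 1582 CE (Gregorian); the target day is +145594 days from there, so JDN = 2444755.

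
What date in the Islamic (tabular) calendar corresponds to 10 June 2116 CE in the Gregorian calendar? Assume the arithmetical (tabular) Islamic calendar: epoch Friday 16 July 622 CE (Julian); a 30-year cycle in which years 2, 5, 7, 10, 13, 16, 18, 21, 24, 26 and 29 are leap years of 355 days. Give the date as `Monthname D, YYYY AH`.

Ramadan 29, 1540 AH

Julian Day Number of the source date = 2494074.
Converting JDN 2494074 to the tabular Islamic calendar gives 29 Ramadan 1540 AH.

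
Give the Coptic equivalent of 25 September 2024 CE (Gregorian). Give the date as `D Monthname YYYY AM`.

15 Thout 1741 AM

Both dates share Julian Day Number 2460579; in the Coptic calendar that is 15 Thout 1741 AM.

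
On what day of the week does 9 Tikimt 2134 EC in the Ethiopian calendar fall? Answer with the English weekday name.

In the Gregorian calendar this is 20 October 2141 (JDN 2503337).
JDN 2503337 mod 7 = 4, and JDN 0 was a Monday, so this is a Friday.

Friday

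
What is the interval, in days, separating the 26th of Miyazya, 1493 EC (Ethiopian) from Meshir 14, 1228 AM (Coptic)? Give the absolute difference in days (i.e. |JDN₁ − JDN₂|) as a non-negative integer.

3946

JDN of the first date = 2269409.
JDN of the second date = 2273355.
|2273355 − 2269409| = 3946.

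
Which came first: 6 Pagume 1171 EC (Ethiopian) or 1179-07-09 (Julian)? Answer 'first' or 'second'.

second

The two dates have Julian Day Numbers 2151928 and 2151877 respectively.
Since 2151877 < 2151928, the second date comes first.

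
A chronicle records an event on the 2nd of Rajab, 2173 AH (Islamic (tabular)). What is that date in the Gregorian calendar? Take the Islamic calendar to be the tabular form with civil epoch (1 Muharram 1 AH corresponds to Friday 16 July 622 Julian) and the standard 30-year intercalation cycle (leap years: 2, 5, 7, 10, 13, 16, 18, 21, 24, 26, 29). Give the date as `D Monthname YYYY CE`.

Julian Day Number of the source date = 2718302.
Converting JDN 2718302 to the Gregorian calendar gives 11 May 2730 CE.

11 May 2730 CE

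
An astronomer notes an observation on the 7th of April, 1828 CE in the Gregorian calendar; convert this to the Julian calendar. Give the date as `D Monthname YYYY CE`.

26 March 1828 CE

The Julian–Gregorian offset here is 12 days (Julian trailing).
7 April 1828 Gregorian − 12 days → 26 March 1828 Julian.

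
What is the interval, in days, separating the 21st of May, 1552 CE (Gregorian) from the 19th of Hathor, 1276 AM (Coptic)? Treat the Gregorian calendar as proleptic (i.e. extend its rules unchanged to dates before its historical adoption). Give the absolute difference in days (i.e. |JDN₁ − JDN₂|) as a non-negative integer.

2745

JDN of the first date = 2288057.
JDN of the second date = 2290802.
|2290802 − 2288057| = 2745.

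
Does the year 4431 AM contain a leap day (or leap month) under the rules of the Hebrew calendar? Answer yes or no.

Hebrew year 4431 is year 4 of its 19-year Metonic cycle; leap years are at positions 3, 6, 8, 11, 14, 17, 19, so it is a common year (12 months).

no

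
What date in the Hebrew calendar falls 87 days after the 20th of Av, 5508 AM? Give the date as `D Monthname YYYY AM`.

18 Cheshvan 5509 AM

The starting date is JDN 2359730; 2359730 + 87 = 2359817.
JDN 2359817 corresponds to 18 Cheshvan 5509 AM.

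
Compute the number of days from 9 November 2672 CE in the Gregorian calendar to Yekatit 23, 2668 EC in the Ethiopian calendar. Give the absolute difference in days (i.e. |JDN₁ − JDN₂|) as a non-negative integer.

1214

JDN of the first date = 2697301.
JDN of the second date = 2698515.
|2698515 − 2697301| = 1214.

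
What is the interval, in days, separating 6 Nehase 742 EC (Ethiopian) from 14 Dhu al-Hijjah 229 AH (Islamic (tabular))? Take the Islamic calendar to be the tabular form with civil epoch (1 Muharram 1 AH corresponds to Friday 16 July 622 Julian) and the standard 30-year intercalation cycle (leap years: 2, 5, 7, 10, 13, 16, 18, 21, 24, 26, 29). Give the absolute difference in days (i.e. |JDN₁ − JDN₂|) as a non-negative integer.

JDN of the first date = 1995206.
JDN of the second date = 2029574.
|2029574 − 1995206| = 34368.

34368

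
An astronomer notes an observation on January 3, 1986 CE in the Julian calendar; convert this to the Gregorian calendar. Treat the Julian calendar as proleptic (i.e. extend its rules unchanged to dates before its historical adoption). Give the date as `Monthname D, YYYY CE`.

January 16, 1986 CE

For dates in this range the Gregorian date is 13 days ahead of the Julian.
3 January 1986 Julian + 13 days → 16 January 1986 Gregorian.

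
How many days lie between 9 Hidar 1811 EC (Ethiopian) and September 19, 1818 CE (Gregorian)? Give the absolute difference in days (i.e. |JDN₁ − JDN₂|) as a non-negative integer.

First date → JDN 2385391; second date → JDN 2385332.
The interval is |2385391 − 2385332| = 59 days.

59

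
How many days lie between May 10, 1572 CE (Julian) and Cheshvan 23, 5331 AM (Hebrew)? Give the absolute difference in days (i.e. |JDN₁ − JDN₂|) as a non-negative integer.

JDN of the first date = 2295361.
JDN of the second date = 2294795.
|2294795 − 2295361| = 566.

566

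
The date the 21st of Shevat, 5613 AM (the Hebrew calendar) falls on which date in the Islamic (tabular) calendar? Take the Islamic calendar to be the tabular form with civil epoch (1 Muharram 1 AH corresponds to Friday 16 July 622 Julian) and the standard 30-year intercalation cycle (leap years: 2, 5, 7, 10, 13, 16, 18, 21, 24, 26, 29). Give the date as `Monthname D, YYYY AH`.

Both dates share Julian Day Number 2397884; in the tabular Islamic calendar that is 19 Rabi' al-Thani 1269 AH.

Rabi' al-Thani 19, 1269 AH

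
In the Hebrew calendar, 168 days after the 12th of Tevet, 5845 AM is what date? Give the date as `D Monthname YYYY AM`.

JDN of the 12th of Tevet, 5845 AM = 2482600.
2482600 + 168 = 2482768.
JDN 2482768 in the Hebrew calendar is 3 Tammuz 5845 AM.

3 Tammuz 5845 AM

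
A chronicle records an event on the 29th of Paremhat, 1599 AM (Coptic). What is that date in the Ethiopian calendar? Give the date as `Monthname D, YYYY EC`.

Megabit 29, 1875 EC

The source date corresponds to 6 April 1883 in the Gregorian calendar (JDN 2408907).
That day falls on 29 Megabit 1875 EC in the Ethiopian calendar.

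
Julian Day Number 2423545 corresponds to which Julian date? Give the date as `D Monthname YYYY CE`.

22 April 1923 CE

JDN 2423545 is 5 May 1923 in the Gregorian calendar.
In the Julian calendar that day is 22 April 1923 CE.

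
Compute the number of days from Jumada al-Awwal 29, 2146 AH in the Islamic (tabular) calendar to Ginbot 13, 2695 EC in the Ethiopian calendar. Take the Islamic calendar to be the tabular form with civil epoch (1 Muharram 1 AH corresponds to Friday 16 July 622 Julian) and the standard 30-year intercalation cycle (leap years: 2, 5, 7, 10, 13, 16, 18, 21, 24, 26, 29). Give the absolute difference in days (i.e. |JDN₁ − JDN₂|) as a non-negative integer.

246

JDN of the first date = 2708702.
JDN of the second date = 2708456.
|2708456 − 2708702| = 246.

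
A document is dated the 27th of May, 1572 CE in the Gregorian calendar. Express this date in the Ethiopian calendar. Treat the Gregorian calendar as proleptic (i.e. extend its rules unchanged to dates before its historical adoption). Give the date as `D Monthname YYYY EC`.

Both dates share Julian Day Number 2295368; in the Ethiopian calendar that is 22 Ginbot 1564 EC.

22 Ginbot 1564 EC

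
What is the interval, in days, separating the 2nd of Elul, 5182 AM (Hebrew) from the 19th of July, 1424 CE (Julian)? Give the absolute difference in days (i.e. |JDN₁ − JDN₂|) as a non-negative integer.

JDN of the first date = 2240675.
JDN of the second date = 2241374.
|2241374 − 2240675| = 699.

699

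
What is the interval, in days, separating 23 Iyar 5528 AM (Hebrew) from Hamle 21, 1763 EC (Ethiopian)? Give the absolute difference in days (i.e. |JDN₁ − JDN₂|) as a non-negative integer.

1172

JDN of the first date = 2366939.
JDN of the second date = 2368111.
|2368111 − 2366939| = 1172.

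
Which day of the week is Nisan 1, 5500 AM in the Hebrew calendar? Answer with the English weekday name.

Tuesday

In the Gregorian calendar this is 29 March 1740 (JDN 2356670).
2356670 ≡ 1 (mod 7); counting from Monday = 0 gives Tuesday.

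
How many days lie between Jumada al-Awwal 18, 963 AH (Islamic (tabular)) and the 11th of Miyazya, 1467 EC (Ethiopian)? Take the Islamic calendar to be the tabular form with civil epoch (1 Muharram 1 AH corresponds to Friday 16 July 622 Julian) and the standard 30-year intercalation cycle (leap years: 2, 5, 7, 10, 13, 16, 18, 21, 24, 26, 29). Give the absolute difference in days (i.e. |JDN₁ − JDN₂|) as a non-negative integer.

29579

First date → JDN 2289476; second date → JDN 2259897.
The interval is |2289476 − 2259897| = 29579 days.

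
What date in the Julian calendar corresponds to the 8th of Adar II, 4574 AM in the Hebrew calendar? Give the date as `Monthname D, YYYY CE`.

March 3, 814 CE

Both dates share Julian Day Number 2018433; in the Julian calendar that is 3 March 814 CE.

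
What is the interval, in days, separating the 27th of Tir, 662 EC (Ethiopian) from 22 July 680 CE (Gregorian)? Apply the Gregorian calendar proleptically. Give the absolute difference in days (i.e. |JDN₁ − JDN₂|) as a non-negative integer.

3831

JDN of the first date = 1965797.
JDN of the second date = 1969628.
|1969628 − 1965797| = 3831.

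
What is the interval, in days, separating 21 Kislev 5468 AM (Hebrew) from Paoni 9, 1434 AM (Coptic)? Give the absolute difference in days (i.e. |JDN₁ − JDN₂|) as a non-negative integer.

3834

First date → JDN 2344877; second date → JDN 2348711.
The interval is |2344877 − 2348711| = 3834 days.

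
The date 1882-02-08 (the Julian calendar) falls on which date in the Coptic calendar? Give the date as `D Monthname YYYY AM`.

14 Meshir 1598 AM

Both dates share Julian Day Number 2408497; in the Coptic calendar that is 14 Meshir 1598 AM.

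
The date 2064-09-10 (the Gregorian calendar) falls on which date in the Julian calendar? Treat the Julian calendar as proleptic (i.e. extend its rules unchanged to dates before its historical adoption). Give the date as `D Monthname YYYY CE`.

At this point the Julian calendar is 13 days behind the Gregorian.
10 September 2064 Gregorian − 13 days → 28 August 2064 Julian.

28 August 2064 CE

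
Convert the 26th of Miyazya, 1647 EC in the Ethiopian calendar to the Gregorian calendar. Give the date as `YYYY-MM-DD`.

Julian Day Number of the source date = 2325657.
Converting JDN 2325657 to the Gregorian calendar gives 1 May 1655 CE.

1655-05-01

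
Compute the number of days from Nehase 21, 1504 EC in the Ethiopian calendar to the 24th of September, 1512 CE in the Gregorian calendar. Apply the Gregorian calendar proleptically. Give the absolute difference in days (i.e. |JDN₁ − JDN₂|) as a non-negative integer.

JDN of the first date = 2273542.
JDN of the second date = 2273573.
|2273573 − 2273542| = 31.

31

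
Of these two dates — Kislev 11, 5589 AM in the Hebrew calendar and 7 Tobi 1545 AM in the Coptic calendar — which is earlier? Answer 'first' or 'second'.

first

Converting both to JDN: 2389044 vs 2389102; the smaller is the first.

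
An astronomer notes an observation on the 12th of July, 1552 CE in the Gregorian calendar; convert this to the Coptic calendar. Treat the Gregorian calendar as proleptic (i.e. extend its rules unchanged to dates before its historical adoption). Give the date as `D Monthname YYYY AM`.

Julian Day Number of the source date = 2288109.
Converting JDN 2288109 to the Coptic calendar gives 8 Epip 1268 AM.

8 Epip 1268 AM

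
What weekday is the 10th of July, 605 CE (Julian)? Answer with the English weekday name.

In the proleptic Gregorian calendar this is 13 July 605 (JDN 1942225).
1942225 ≡ 5 (mod 7); counting from Monday = 0 gives Saturday.

Saturday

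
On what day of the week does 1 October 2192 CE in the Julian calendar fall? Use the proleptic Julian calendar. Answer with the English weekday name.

Monday

In the Gregorian calendar this is 15 October 2192 (JDN 2521960).
2521960 ≡ 0 (mod 7); counting from Monday = 0 gives Monday.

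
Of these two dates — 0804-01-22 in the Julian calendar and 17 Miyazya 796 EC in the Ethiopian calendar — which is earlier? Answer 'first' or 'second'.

first

The two dates have Julian Day Numbers 2014740 and 2014821 respectively.
Since 2014740 < 2014821, the first date comes first.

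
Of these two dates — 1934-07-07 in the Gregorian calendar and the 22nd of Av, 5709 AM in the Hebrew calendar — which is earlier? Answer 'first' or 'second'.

The two dates have Julian Day Numbers 2427626 and 2433146 respectively.
Since 2427626 < 2433146, the first date comes first.

first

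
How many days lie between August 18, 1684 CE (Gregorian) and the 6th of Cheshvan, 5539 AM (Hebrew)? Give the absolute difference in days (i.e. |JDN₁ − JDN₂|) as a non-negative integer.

JDN of the first date = 2336359.
JDN of the second date = 2370761.
|2370761 − 2336359| = 34402.

34402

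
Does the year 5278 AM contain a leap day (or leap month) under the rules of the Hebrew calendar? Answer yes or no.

Hebrew year 5278 is year 15 of its 19-year Metonic cycle; leap years are at positions 3, 6, 8, 11, 14, 17, 19, so it is a common year (12 months).

no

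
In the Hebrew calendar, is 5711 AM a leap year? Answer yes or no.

Hebrew year 5711 is year 11 of its 19-year Metonic cycle; leap years are at positions 3, 6, 8, 11, 14, 17, 19, so it is a leap year (13 months).

yes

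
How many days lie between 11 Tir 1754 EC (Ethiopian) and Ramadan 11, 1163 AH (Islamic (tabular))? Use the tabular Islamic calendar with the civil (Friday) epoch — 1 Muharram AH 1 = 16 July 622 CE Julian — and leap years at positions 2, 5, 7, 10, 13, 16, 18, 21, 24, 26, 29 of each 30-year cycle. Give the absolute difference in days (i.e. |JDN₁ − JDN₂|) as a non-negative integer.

JDN of the first date = 2364634.
JDN of the second date = 2360460.
|2360460 − 2364634| = 4174.

4174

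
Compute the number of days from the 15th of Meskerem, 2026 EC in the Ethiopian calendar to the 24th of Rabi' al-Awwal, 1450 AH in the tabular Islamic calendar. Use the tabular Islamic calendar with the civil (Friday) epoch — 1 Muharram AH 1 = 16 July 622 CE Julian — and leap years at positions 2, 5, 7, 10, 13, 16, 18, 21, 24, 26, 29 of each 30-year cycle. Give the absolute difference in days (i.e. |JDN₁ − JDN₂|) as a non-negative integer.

1867

First date → JDN 2463866; second date → JDN 2461999.
The interval is |2463866 − 2461999| = 1867 days.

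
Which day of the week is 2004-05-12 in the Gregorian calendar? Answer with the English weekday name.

Wednesday

Since JDN mod 7 = 2 (0 = Monday), the day is Wednesday.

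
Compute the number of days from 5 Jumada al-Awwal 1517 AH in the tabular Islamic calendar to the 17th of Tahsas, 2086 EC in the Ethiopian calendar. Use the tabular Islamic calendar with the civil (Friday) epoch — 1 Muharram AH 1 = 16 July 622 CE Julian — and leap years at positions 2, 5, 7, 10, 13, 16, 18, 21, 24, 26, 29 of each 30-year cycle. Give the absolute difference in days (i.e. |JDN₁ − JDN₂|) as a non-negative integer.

JDN of the first date = 2485782.
JDN of the second date = 2485873.
|2485873 − 2485782| = 91.

91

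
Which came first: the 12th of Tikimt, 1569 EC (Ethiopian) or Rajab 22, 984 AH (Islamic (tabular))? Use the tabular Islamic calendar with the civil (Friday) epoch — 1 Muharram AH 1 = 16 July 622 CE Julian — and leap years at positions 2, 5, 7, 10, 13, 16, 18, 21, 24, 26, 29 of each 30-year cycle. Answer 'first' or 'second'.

first

The two dates have Julian Day Numbers 2296974 and 2296980 respectively.
Since 2296974 < 2296980, the first date comes first.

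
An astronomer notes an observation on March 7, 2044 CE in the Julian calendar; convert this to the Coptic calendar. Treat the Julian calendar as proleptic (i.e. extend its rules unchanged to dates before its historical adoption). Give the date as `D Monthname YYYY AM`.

11 Paremhat 1760 AM

Both dates share Julian Day Number 2467695; in the Coptic calendar that is 11 Paremhat 1760 AM.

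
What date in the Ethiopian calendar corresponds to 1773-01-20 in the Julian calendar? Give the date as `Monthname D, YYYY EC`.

Julian Day Number of the source date = 2368666.
Converting JDN 2368666 to the Ethiopian calendar gives 25 Tir 1765 EC.

Tir 25, 1765 EC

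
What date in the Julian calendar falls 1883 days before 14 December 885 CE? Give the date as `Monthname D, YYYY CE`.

October 18, 880 CE

The starting date is JDN 2044652; 2044652 − 1883 = 2042769.
JDN 2042769 corresponds to October 18, 880 CE.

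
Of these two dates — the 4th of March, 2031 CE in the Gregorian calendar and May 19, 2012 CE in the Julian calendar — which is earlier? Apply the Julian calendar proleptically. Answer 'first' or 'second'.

second

The two dates have Julian Day Numbers 2462930 and 2456080 respectively.
Since 2456080 < 2462930, the second date comes first.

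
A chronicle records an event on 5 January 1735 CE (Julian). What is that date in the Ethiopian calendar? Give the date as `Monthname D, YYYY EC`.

Tir 10, 1727 EC

Both dates share Julian Day Number 2354771; in the Ethiopian calendar that is 10 Tir 1727 EC.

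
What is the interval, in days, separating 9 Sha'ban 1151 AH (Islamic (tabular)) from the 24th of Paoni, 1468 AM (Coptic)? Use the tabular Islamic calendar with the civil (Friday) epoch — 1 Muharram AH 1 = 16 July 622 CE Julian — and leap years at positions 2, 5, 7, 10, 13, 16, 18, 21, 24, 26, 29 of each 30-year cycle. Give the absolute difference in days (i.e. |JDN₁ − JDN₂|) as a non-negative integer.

JDN of the first date = 2356177.
JDN of the second date = 2361145.
|2361145 − 2356177| = 4968.

4968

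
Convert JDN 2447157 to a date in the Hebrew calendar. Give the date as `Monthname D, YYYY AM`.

The Gregorian equivalent of JDN 2447157 is 27 December 1987.
In the Hebrew calendar that day is Tevet 6, 5748 AM.

Tevet 6, 5748 AM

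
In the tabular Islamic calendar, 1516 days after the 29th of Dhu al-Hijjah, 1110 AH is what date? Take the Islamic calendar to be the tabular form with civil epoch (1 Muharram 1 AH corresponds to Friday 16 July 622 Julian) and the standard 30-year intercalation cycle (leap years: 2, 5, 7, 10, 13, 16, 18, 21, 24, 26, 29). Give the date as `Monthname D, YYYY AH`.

The starting date is JDN 2341786; 2341786 + 1516 = 2343302.
JDN 2343302 corresponds to Rabi' al-Thani 10, 1115 AH.

Rabi' al-Thani 10, 1115 AH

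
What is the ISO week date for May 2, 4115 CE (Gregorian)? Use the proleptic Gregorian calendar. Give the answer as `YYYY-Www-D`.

The weekday is Thursday (ISO weekday 4).
That Thursday belongs to ISO week 18 of ISO year 4115.

4115-W18-4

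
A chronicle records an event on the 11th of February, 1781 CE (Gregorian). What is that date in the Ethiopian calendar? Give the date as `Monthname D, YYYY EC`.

Yekatit 6, 1773 EC

Both dates share Julian Day Number 2371599; in the Ethiopian calendar that is 6 Yekatit 1773 EC.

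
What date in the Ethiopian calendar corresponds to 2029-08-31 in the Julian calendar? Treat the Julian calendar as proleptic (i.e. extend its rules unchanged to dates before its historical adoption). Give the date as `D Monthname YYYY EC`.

Julian Day Number of the source date = 2462393.
Converting JDN 2462393 to the Ethiopian calendar gives 3 Meskerem 2022 EC.

3 Meskerem 2022 EC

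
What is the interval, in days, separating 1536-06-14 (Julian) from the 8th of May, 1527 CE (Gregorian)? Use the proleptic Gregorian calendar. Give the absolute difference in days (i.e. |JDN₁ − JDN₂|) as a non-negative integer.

JDN of the first date = 2282247.
JDN of the second date = 2278912.
|2278912 − 2282247| = 3335.

3335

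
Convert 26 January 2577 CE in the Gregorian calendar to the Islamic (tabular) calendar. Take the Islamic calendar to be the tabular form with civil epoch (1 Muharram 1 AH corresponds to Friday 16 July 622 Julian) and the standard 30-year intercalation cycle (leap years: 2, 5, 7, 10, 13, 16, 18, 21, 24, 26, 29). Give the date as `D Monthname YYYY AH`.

Both dates share Julian Day Number 2662316; in the tabular Islamic calendar that is 6 Rajab 2015 AH.

6 Rajab 2015 AH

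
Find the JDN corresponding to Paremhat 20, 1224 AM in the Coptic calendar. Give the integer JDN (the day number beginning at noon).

Equivalently 26 March 1508 (proleptic Gregorian).
JDN 2451545 is 1 January 2000 CE (Gregorian); the target day is −179615 days from there, so JDN = 2271930.

2271930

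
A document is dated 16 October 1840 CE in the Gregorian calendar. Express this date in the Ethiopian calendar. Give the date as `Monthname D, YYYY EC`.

Tikimt 7, 1833 EC

Julian Day Number of the source date = 2393395.
Converting JDN 2393395 to the Ethiopian calendar gives 7 Tikimt 1833 EC.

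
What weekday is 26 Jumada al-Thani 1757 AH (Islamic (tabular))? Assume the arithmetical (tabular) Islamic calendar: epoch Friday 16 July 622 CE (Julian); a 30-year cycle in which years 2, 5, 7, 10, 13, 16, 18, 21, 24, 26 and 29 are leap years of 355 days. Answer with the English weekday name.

This is JDN 2570881 (25 September 2326 Gregorian).
2570881 ≡ 5 (mod 7); counting from Monday = 0 gives Saturday.

Saturday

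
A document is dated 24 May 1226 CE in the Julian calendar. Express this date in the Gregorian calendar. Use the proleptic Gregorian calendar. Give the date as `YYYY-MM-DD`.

At this point the Julian calendar is 7 days behind the Gregorian.
24 May 1226 Julian + 7 days → 31 May 1226 Gregorian.

1226-05-31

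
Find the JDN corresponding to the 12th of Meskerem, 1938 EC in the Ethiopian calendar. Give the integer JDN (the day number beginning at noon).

In the Gregorian calendar the same day is 22 September 1945.
JDN 2451545 is 1 January 2000 CE (Gregorian); the target day is −19824 days from there, so JDN = 2431721.

2431721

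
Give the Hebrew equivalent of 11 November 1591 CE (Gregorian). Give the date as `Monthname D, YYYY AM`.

Cheshvan 24, 5352 AM

Both dates share Julian Day Number 2302475; in the Hebrew calendar that is 24 Cheshvan 5352 AM.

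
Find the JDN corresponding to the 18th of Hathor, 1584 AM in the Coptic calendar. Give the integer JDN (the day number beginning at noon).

Equivalently 27 November 1867 (Gregorian).
JDN 2299161 is 15 October 1582 CE (Gregorian); the target day is +104137 days from there, so JDN = 2403298.

2403298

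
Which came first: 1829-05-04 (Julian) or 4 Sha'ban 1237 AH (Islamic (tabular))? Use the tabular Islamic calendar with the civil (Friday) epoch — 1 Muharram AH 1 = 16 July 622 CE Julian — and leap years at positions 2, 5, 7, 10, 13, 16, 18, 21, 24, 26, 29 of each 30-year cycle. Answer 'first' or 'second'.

second

The two dates have Julian Day Numbers 2389224 and 2386647 respectively.
Since 2386647 < 2389224, the second date comes first.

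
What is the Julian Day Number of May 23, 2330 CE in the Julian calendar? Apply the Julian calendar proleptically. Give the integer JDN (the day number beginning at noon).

2572233

Equivalently 8 June 2330 (Gregorian).
JDN 2299161 is 15 October 1582 CE (Gregorian); the target day is +273072 days from there, so JDN = 2572233.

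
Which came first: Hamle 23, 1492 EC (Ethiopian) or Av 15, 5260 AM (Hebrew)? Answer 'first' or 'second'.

First date → JDN 2269131; second date → JDN 2269125.
JDN 2269125 < JDN 2269131, so the second date is earlier.

second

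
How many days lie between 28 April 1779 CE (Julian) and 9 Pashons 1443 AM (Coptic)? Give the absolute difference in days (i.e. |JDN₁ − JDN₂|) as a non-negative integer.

First date → JDN 2370955; second date → JDN 2351968.
The interval is |2370955 − 2351968| = 18987 days.

18987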